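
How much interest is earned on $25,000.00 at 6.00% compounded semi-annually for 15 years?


Compound interest earned = final amount − principal.
A = P(1 + r/n)^(nt) = $25,000.00 × (1 + 0.06/2)^(2 × 15) = $60,681.56
Interest = A − P = $60,681.56 − $25,000.00 = $35,681.56

Interest = A - P = $35,681.56


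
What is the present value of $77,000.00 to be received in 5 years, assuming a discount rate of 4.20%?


Present value formula: PV = FV / (1 + r)^t
PV = $77,000.00 / (1 + 0.042)^5
PV = $77,000.00 / 1.2283966
PV = $62,683.34

PV = FV / (1 + r)^t = $62,683.34


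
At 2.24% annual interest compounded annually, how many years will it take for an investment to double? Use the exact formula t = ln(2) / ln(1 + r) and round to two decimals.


Doubling condition: (1 + r)^t = 2
Take ln of both sides: t × ln(1 + r) = ln(2)
t = ln(2) / ln(1 + r)
t = 0.693147 / 0.022153
t = 31.29

t = ln(2) / ln(1 + r) = 31.29 years


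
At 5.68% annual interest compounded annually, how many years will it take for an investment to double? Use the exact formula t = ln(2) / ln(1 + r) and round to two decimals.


Doubling condition: (1 + r)^t = 2
Take ln of both sides: t × ln(1 + r) = ln(2)
t = ln(2) / ln(1 + r)
t = 0.693147 / 0.055245
t = 12.55

t = ln(2) / ln(1 + r) = 12.55 years


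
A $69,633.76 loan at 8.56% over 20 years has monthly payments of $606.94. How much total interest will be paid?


Total paid over the life of the loan = PMT × n.
Total paid = $606.94 × 240 = $145,665.60
Total interest = total paid − principal = $145,665.60 − $69,633.76 = $76,031.84

Total interest = (PMT × n) - PV = $76,031.84


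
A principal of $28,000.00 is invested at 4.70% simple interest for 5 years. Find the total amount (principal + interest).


Total amount formula: A = P(1 + rt) = P + P·r·t
Interest: I = P × r × t = $28,000.00 × 0.047 × 5 = $6,580.00
A = P + I = $28,000.00 + $6,580.00 = $34,580.00

A = P + I = P(1 + rt) = $34,580.00


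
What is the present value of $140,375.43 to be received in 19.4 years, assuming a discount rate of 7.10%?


Present value formula: PV = FV / (1 + r)^t
PV = $140,375.43 / (1 + 0.071)^19.4
PV = $140,375.43 / 3.783692
PV = $37,100.12

PV = FV / (1 + r)^t = $37,100.12


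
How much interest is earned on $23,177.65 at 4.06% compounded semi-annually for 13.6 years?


Compound interest earned = final amount − principal.
A = P(1 + r/n)^(nt) = $23,177.65 × (1 + 0.0406/2)^(2 × 13.6) = $40,037.59
Interest = A − P = $40,037.59 − $23,177.65 = $16,859.94

Interest = A - P = $16,859.94


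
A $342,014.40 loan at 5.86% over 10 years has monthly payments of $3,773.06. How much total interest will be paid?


Total paid over the life of the loan = PMT × n.
Total paid = $3,773.06 × 120 = $452,767.20
Total interest = total paid − principal = $452,767.20 − $342,014.40 = $110,752.80

Total interest = (PMT × n) - PV = $110,752.80


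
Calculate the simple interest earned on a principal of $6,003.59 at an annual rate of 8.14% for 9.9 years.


Simple interest formula: I = P × r × t
I = $6,003.59 × 0.0814 × 9.9
I = $4,838.05

I = P × r × t = $4,838.05


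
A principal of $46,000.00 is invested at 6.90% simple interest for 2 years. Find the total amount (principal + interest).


Total amount formula: A = P(1 + rt) = P + P·r·t
Interest: I = P × r × t = $46,000.00 × 0.069 × 2 = $6,348.00
A = P + I = $46,000.00 + $6,348.00 = $52,348.00

A = P + I = P(1 + rt) = $52,348.00


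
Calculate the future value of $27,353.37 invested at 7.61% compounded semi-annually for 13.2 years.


Compound interest formula: A = P(1 + r/n)^(nt)
A = $27,353.37 × (1 + 0.0761/2)^(2 × 13.2)
Growth factor: (1 + 0.0761/2)^26.4 = 2.6801704
A = $27,353.37 × 2.6801704
A = $73,311.69

A = P(1 + r/n)^(nt) = $73,311.69


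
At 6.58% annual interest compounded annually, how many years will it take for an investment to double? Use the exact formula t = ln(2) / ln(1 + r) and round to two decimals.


Doubling condition: (1 + r)^t = 2
Take ln of both sides: t × ln(1 + r) = ln(2)
t = ln(2) / ln(1 + r)
t = 0.693147 / 0.063726
t = 10.88

t = ln(2) / ln(1 + r) = 10.88 years


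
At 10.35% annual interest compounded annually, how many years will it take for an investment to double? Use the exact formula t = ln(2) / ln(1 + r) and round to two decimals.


Doubling condition: (1 + r)^t = 2
Take ln of both sides: t × ln(1 + r) = ln(2)
t = ln(2) / ln(1 + r)
t = 0.693147 / 0.098487
t = 7.04

t = ln(2) / ln(1 + r) = 7.04 years


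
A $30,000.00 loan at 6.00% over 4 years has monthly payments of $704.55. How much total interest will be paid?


Total paid over the life of the loan = PMT × n.
Total paid = $704.55 × 48 = $33,818.40
Total interest = total paid − principal = $33,818.40 − $30,000.00 = $3,818.40

Total interest = (PMT × n) - PV = $3,818.40


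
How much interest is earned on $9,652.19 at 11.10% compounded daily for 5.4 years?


Compound interest earned = final amount − principal.
A = P(1 + r/n)^(nt) = $9,652.19 × (1 + 0.111/365)^(365 × 5.4) = $17,575.29
Interest = A − P = $17,575.29 − $9,652.19 = $7,923.10

Interest = A - P = $7,923.10


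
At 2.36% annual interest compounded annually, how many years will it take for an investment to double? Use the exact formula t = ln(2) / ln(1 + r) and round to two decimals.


Doubling condition: (1 + r)^t = 2
Take ln of both sides: t × ln(1 + r) = ln(2)
t = ln(2) / ln(1 + r)
t = 0.693147 / 0.023326
t = 29.72

t = ln(2) / ln(1 + r) = 29.72 years


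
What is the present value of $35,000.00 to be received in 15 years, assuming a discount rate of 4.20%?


Present value formula: PV = FV / (1 + r)^t
PV = $35,000.00 / (1 + 0.042)^15
PV = $35,000.00 / 1.853599
PV = $18,882.19

PV = FV / (1 + r)^t = $18,882.19


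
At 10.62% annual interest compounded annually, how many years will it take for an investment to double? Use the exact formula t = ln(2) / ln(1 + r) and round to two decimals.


Doubling condition: (1 + r)^t = 2
Take ln of both sides: t × ln(1 + r) = ln(2)
t = ln(2) / ln(1 + r)
t = 0.693147 / 0.100931
t = 6.87

t = ln(2) / ln(1 + r) = 6.87 years


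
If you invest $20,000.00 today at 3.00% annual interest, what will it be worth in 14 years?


Future value formula: FV = PV × (1 + r)^t
FV = $20,000.00 × (1 + 0.03)^14
FV = $20,000.00 × 1.5125897
FV = $30,251.79

FV = PV × (1 + r)^t = $30,251.79


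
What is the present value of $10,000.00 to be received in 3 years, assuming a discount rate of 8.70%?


Present value formula: PV = FV / (1 + r)^t
PV = $10,000.00 / (1 + 0.087)^3
PV = $10,000.00 / 1.2843655
PV = $7,785.95

PV = FV / (1 + r)^t = $7,785.95


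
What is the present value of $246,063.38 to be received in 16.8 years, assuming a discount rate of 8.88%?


Present value formula: PV = FV / (1 + r)^t
PV = $246,063.38 / (1 + 0.0888)^16.8
PV = $246,063.38 / 4.1756903
PV = $58,927.59

PV = FV / (1 + r)^t = $58,927.59


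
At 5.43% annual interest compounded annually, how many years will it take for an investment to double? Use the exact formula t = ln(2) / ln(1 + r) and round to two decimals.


Doubling condition: (1 + r)^t = 2
Take ln of both sides: t × ln(1 + r) = ln(2)
t = ln(2) / ln(1 + r)
t = 0.693147 / 0.052877
t = 13.11

t = ln(2) / ln(1 + r) = 13.11 years


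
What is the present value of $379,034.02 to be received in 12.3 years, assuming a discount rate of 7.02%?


Present value formula: PV = FV / (1 + r)^t
PV = $379,034.02 / (1 + 0.0702)^12.3
PV = $379,034.02 / 2.3036625
PV = $164,535.40

PV = FV / (1 + r)^t = $164,535.40


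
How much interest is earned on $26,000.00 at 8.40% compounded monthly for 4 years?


Compound interest earned = final amount − principal.
A = P(1 + r/n)^(nt) = $26,000.00 × (1 + 0.084/12)^(12 × 4) = $36,340.25
Interest = A − P = $36,340.25 − $26,000.00 = $10,340.25

Interest = A - P = $10,340.25


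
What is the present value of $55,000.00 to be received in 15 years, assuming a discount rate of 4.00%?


Present value formula: PV = FV / (1 + r)^t
PV = $55,000.00 / (1 + 0.04)^15
PV = $55,000.00 / 1.8009435
PV = $30,539.55

PV = FV / (1 + r)^t = $30,539.55


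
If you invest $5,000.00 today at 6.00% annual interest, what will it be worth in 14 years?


Future value formula: FV = PV × (1 + r)^t
FV = $5,000.00 × (1 + 0.06)^14
FV = $5,000.00 × 2.260904
FV = $11,304.52

FV = PV × (1 + r)^t = $11,304.52


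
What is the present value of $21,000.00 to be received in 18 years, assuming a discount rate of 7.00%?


Present value formula: PV = FV / (1 + r)^t
PV = $21,000.00 / (1 + 0.07)^18
PV = $21,000.00 / 3.379932
PV = $6,213.14

PV = FV / (1 + r)^t = $6,213.14


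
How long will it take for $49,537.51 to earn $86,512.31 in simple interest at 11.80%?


Rearrange the simple interest formula for t:
I = P × r × t  ⇒  t = I / (P × r)
t = $86,512.31 / ($49,537.51 × 0.118)
t = 14.8

t = I/(P×r) = 14.8 years


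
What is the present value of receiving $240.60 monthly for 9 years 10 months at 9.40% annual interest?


Present value of an ordinary annuity: PV = PMT × (1 − (1 + r)^(−n)) / r
Monthly rate r = 0.094/12 ≈ 0.00783333, n = 118
PV = $240.60 × (1 − (1 + 0.094/12)^(−118)) / (0.094/12)
PV = $240.60 × 76.822021
PV = $18,483.38

PV = PMT × (1-(1+r)^(-n))/r = $18,483.38


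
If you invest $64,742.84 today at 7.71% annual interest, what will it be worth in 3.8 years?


Future value formula: FV = PV × (1 + r)^t
FV = $64,742.84 × (1 + 0.0771)^3.8
FV = $64,742.84 × 1.3260897
FV = $85,854.81

FV = PV × (1 + r)^t = $85,854.81


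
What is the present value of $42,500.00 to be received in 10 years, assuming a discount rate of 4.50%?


Present value formula: PV = FV / (1 + r)^t
PV = $42,500.00 / (1 + 0.045)^10
PV = $42,500.00 / 1.552969
PV = $27,366.93

PV = FV / (1 + r)^t = $27,366.93


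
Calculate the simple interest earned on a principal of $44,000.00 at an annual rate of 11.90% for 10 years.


Simple interest formula: I = P × r × t
I = $44,000.00 × 0.119 × 10
I = $52,360.00

I = P × r × t = $52,360.00


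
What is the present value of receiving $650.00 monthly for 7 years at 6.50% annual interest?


Present value of an ordinary annuity: PV = PMT × (1 − (1 + r)^(−n)) / r
Monthly rate r = 0.065/12 ≈ 0.00541667, n = 84
PV = $650.00 × (1 − (1 + 0.065/12)^(−84)) / (0.065/12)
PV = $650.00 × 67.342623
PV = $43,772.70

PV = PMT × (1-(1+r)^(-n))/r = $43,772.70


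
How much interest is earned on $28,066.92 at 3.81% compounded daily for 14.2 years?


Compound interest earned = final amount − principal.
A = P(1 + r/n)^(nt) = $28,066.92 × (1 + 0.0381/365)^(365 × 14.2) = $48,210.82
Interest = A − P = $48,210.82 − $28,066.92 = $20,143.90

Interest = A - P = $20,143.90


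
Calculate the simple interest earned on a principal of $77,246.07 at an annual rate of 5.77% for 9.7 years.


Simple interest formula: I = P × r × t
I = $77,246.07 × 0.0577 × 9.7
I = $43,233.85

I = P × r × t = $43,233.85


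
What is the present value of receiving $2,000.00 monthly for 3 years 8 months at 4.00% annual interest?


Present value of an ordinary annuity: PV = PMT × (1 − (1 + r)^(−n)) / r
Monthly rate r = 0.04/12 ≈ 0.00333333, n = 44
PV = $2,000.00 × (1 − (1 + 0.04/12)^(−44)) / (0.04/12)
PV = $2,000.00 × 40.862266
PV = $81,724.53

PV = PMT × (1-(1+r)^(-n))/r = $81,724.53


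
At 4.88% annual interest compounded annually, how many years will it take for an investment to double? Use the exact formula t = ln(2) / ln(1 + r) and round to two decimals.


Doubling condition: (1 + r)^t = 2
Take ln of both sides: t × ln(1 + r) = ln(2)
t = ln(2) / ln(1 + r)
t = 0.693147 / 0.047647
t = 14.55

t = ln(2) / ln(1 + r) = 14.55 years


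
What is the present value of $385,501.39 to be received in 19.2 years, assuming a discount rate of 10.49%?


Present value formula: PV = FV / (1 + r)^t
PV = $385,501.39 / (1 + 0.1049)^19.2
PV = $385,501.39 / 6.7889263
PV = $56,783.85

PV = FV / (1 + r)^t = $56,783.85


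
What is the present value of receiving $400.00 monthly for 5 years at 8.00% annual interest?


Present value of an ordinary annuity: PV = PMT × (1 − (1 + r)^(−n)) / r
Monthly rate r = 0.08/12 ≈ 0.00666667, n = 60
PV = $400.00 × (1 − (1 + 0.08/12)^(−60)) / (0.08/12)
PV = $400.00 × 49.318433
PV = $19,727.37

PV = PMT × (1-(1+r)^(-n))/r = $19,727.37


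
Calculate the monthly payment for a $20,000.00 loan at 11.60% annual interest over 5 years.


Loan payment formula: PMT = PV × r / (1 − (1 + r)^(−n))
Monthly rate r = 0.116/12 ≈ 0.00966667, n = 60 months
Denominator: 1 − (1 + 0.116/12)^(−60) = 0.438540
PMT = $20,000.00 × (0.116/12) / 0.438540
PMT = $440.86 per month

PMT = PV × r / (1-(1+r)^(-n)) = $440.86/month


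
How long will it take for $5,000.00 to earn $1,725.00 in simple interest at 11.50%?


Rearrange the simple interest formula for t:
I = P × r × t  ⇒  t = I / (P × r)
t = $1,725.00 / ($5,000.00 × 0.115)
t = 3

t = I/(P×r) = 3 years


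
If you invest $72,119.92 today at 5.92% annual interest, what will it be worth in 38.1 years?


Future value formula: FV = PV × (1 + r)^t
FV = $72,119.92 × (1 + 0.0592)^38.1
FV = $72,119.92 × 8.946656
FV = $645,232.11

FV = PV × (1 + r)^t = $645,232.11


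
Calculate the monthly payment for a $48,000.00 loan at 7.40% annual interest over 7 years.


Loan payment formula: PMT = PV × r / (1 − (1 + r)^(−n))
Monthly rate r = 0.074/12 ≈ 0.00616667, n = 84 months
Denominator: 1 − (1 + 0.074/12)^(−84) = 0.403341
PMT = $48,000.00 × (0.074/12) / 0.403341
PMT = $733.87 per month

PMT = PV × r / (1-(1+r)^(-n)) = $733.87/month


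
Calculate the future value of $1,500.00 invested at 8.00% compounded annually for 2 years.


Compound interest formula: A = P(1 + r/n)^(nt)
A = $1,500.00 × (1 + 0.08/1)^(1 × 2)
Growth factor: (1 + 0.08/1)^2 = 1.166400
A = $1,500.00 × 1.166400
A = $1,749.60

A = P(1 + r/n)^(nt) = $1,749.60


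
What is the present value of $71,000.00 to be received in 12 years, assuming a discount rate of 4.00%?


Present value formula: PV = FV / (1 + r)^t
PV = $71,000.00 / (1 + 0.04)^12
PV = $71,000.00 / 1.6010322
PV = $44,346.39

PV = FV / (1 + r)^t = $44,346.39


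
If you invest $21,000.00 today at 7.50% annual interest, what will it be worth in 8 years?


Future value formula: FV = PV × (1 + r)^t
FV = $21,000.00 × (1 + 0.075)^8
FV = $21,000.00 × 1.7834778
FV = $37,453.03

FV = PV × (1 + r)^t = $37,453.03


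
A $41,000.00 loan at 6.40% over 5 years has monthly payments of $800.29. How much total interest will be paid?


Total paid over the life of the loan = PMT × n.
Total paid = $800.29 × 60 = $48,017.40
Total interest = total paid − principal = $48,017.40 − $41,000.00 = $7,017.40

Total interest = (PMT × n) - PV = $7,017.40


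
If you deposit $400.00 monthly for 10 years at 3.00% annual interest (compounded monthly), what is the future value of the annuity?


Future value of an ordinary annuity: FV = PMT × ((1 + r)^n − 1) / r
Monthly rate r = 0.03/12 = 0.0025, n = 120
FV = $400.00 × ((1 + 0.03/12)^120 − 1) / (0.03/12)
FV = $400.00 × 139.741419
FV = $55,896.57

FV = PMT × ((1+r)^n - 1)/r = $55,896.57


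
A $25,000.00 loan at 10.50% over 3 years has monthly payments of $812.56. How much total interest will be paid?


Total paid over the life of the loan = PMT × n.
Total paid = $812.56 × 36 = $29,252.16
Total interest = total paid − principal = $29,252.16 − $25,000.00 = $4,252.16

Total interest = (PMT × n) - PV = $4,252.16


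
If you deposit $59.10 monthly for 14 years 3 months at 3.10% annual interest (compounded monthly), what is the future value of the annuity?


Future value of an ordinary annuity: FV = PMT × ((1 + r)^n − 1) / r
Monthly rate r = 0.031/12 ≈ 0.00258333, n = 171
FV = $59.10 × ((1 + 0.031/12)^171 − 1) / (0.031/12)
FV = $59.10 × 214.661069
FV = $12,686.47

FV = PMT × ((1+r)^n - 1)/r = $12,686.47


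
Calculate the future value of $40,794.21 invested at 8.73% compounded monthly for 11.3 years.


Compound interest formula: A = P(1 + r/n)^(nt)
A = $40,794.21 × (1 + 0.0873/12)^(12 × 11.3)
Growth factor: (1 + 0.0873/12)^135.6 = 2.672245
A = $40,794.21 × 2.672245
A = $109,012.12

A = P(1 + r/n)^(nt) = $109,012.12


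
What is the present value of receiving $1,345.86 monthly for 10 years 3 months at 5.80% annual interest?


Present value of an ordinary annuity: PV = PMT × (1 − (1 + r)^(−n)) / r
Monthly rate r = 0.058/12 ≈ 0.00483333, n = 123
PV = $1,345.86 × (1 − (1 + 0.058/12)^(−123)) / (0.058/12)
PV = $1,345.86 × 92.559462
PV = $124,572.08

PV = PMT × (1-(1+r)^(-n))/r = $124,572.08


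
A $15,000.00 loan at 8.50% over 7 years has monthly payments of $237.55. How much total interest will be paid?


Total paid over the life of the loan = PMT × n.
Total paid = $237.55 × 84 = $19,954.20
Total interest = total paid − principal = $19,954.20 − $15,000.00 = $4,954.20

Total interest = (PMT × n) - PV = $4,954.20


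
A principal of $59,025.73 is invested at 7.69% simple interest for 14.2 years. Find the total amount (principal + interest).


Total amount formula: A = P(1 + rt) = P + P·r·t
Interest: I = P × r × t = $59,025.73 × 0.0769 × 14.2 = $64,454.92
A = P + I = $59,025.73 + $64,454.92 = $123,480.65

A = P + I = P(1 + rt) = $123,480.65


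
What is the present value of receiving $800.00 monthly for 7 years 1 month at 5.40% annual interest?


Present value of an ordinary annuity: PV = PMT × (1 − (1 + r)^(−n)) / r
Monthly rate r = 0.054/12 = 0.0045, n = 85
PV = $800.00 × (1 − (1 + 0.054/12)^(−85)) / (0.054/12)
PV = $800.00 × 70.502341
PV = $56,401.87

PV = PMT × (1-(1+r)^(-n))/r = $56,401.87


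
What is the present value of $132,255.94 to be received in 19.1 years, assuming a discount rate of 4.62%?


Present value formula: PV = FV / (1 + r)^t
PV = $132,255.94 / (1 + 0.0462)^19.1
PV = $132,255.94 / 2.3694147
PV = $55,817.98

PV = FV / (1 + r)^t = $55,817.98


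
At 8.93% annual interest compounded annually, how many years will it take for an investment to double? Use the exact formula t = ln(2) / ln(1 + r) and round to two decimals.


Doubling condition: (1 + r)^t = 2
Take ln of both sides: t × ln(1 + r) = ln(2)
t = ln(2) / ln(1 + r)
t = 0.693147 / 0.085535
t = 8.10

t = ln(2) / ln(1 + r) = 8.10 years


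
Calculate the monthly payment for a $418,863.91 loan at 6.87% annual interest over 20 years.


Loan payment formula: PMT = PV × r / (1 − (1 + r)^(−n))
Monthly rate r = 0.0687/12 = 0.005725, n = 240 months
Denominator: 1 − (1 + 0.0687/12)^(−240) = 0.745914
PMT = $418,863.91 × (0.0687/12) / 0.745914
PMT = $3,214.84 per month

PMT = PV × r / (1-(1+r)^(-n)) = $3,214.84/month


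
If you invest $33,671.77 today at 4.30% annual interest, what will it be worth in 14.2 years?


Future value formula: FV = PV × (1 + r)^t
FV = $33,671.77 × (1 + 0.043)^14.2
FV = $33,671.77 × 1.8181813
FV = $61,221.38

FV = PV × (1 + r)^t = $61,221.38


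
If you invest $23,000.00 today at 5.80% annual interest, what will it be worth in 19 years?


Future value formula: FV = PV × (1 + r)^t
FV = $23,000.00 × (1 + 0.058)^19
FV = $23,000.00 × 2.918957
FV = $67,136.01

FV = PV × (1 + r)^t = $67,136.01


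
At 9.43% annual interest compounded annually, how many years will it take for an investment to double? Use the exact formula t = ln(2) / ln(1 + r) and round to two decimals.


Doubling condition: (1 + r)^t = 2
Take ln of both sides: t × ln(1 + r) = ln(2)
t = ln(2) / ln(1 + r)
t = 0.693147 / 0.090115
t = 7.69

t = ln(2) / ln(1 + r) = 7.69 years


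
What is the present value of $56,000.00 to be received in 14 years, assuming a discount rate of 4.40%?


Present value formula: PV = FV / (1 + r)^t
PV = $56,000.00 / (1 + 0.044)^14
PV = $56,000.00 / 1.827288
PV = $30,646.51

PV = FV / (1 + r)^t = $30,646.51


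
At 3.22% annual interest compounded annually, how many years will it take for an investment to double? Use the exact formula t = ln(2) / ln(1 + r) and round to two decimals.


Doubling condition: (1 + r)^t = 2
Take ln of both sides: t × ln(1 + r) = ln(2)
t = ln(2) / ln(1 + r)
t = 0.693147 / 0.031692
t = 21.87

t = ln(2) / ln(1 + r) = 21.87 years


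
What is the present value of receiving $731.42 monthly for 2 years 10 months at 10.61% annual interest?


Present value of an ordinary annuity: PV = PMT × (1 − (1 + r)^(−n)) / r
Monthly rate r = 0.1061/12 ≈ 0.00884167, n = 34
PV = $731.42 × (1 − (1 + 0.1061/12)^(−34)) / (0.1061/12)
PV = $731.42 × 29.254628
PV = $21,397.42

PV = PMT × (1-(1+r)^(-n))/r = $21,397.42


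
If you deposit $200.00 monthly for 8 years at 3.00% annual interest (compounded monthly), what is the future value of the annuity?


Future value of an ordinary annuity: FV = PMT × ((1 + r)^n − 1) / r
Monthly rate r = 0.03/12 = 0.0025, n = 96
FV = $200.00 × ((1 + 0.03/12)^96 − 1) / (0.03/12)
FV = $200.00 × 108.347387
FV = $21,669.48

FV = PMT × ((1+r)^n - 1)/r = $21,669.48


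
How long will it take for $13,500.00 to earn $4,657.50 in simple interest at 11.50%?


Rearrange the simple interest formula for t:
I = P × r × t  ⇒  t = I / (P × r)
t = $4,657.50 / ($13,500.00 × 0.115)
t = 3

t = I/(P×r) = 3 years


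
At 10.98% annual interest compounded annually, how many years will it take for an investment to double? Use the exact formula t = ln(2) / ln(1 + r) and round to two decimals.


Doubling condition: (1 + r)^t = 2
Take ln of both sides: t × ln(1 + r) = ln(2)
t = ln(2) / ln(1 + r)
t = 0.693147 / 0.104180
t = 6.65

t = ln(2) / ln(1 + r) = 6.65 years


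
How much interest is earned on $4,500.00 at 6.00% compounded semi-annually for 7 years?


Compound interest earned = final amount − principal.
A = P(1 + r/n)^(nt) = $4,500.00 × (1 + 0.06/2)^(2 × 7) = $6,806.65
Interest = A − P = $6,806.65 − $4,500.00 = $2,306.65

Interest = A - P = $2,306.65


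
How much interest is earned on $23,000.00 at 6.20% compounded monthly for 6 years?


Compound interest earned = final amount − principal.
A = P(1 + r/n)^(nt) = $23,000.00 × (1 + 0.062/12)^(12 × 6) = $33,332.62
Interest = A − P = $33,332.62 − $23,000.00 = $10,332.62

Interest = A - P = $10,332.62


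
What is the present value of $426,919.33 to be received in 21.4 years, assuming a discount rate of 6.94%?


Present value formula: PV = FV / (1 + r)^t
PV = $426,919.33 / (1 + 0.0694)^21.4
PV = $426,919.33 / 4.2033916
PV = $101,565.44

PV = FV / (1 + r)^t = $101,565.44


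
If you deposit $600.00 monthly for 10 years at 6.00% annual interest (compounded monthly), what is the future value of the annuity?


Future value of an ordinary annuity: FV = PMT × ((1 + r)^n − 1) / r
Monthly rate r = 0.06/12 = 0.005, n = 120
FV = $600.00 × ((1 + 0.06/12)^120 − 1) / (0.06/12)
FV = $600.00 × 163.879347
FV = $98,327.61

FV = PMT × ((1+r)^n - 1)/r = $98,327.61


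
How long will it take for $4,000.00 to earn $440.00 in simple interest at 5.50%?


Rearrange the simple interest formula for t:
I = P × r × t  ⇒  t = I / (P × r)
t = $440.00 / ($4,000.00 × 0.055)
t = 2

t = I/(P×r) = 2 years


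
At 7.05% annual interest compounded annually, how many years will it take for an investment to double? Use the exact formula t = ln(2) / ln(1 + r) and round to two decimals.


Doubling condition: (1 + r)^t = 2
Take ln of both sides: t × ln(1 + r) = ln(2)
t = ln(2) / ln(1 + r)
t = 0.693147 / 0.068126
t = 10.17

t = ln(2) / ln(1 + r) = 10.17 years


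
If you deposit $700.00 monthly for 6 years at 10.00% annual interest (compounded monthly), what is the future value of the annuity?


Future value of an ordinary annuity: FV = PMT × ((1 + r)^n − 1) / r
Monthly rate r = 0.1/12 ≈ 0.00833333, n = 72
FV = $700.00 × ((1 + 0.1/12)^72 − 1) / (0.1/12)
FV = $700.00 × 98.111314
FV = $68,677.92

FV = PMT × ((1+r)^n - 1)/r = $68,677.92


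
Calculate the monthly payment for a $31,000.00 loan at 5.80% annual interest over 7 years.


Loan payment formula: PMT = PV × r / (1 − (1 + r)^(−n))
Monthly rate r = 0.058/12 ≈ 0.00483333, n = 84 months
Denominator: 1 − (1 + 0.058/12)^(−84) = 0.333038
PMT = $31,000.00 × (0.058/12) / 0.333038
PMT = $449.90 per month

PMT = PV × r / (1-(1+r)^(-n)) = $449.90/month


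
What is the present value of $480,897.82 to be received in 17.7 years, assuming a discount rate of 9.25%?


Present value formula: PV = FV / (1 + r)^t
PV = $480,897.82 / (1 + 0.0925)^17.7
PV = $480,897.82 / 4.7869577
PV = $100,460.01

PV = FV / (1 + r)^t = $100,460.01


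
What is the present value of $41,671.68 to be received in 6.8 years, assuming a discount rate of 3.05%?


Present value formula: PV = FV / (1 + r)^t
PV = $41,671.68 / (1 + 0.0305)^6.8
PV = $41,671.68 / 1.2266661
PV = $33,971.49

PV = FV / (1 + r)^t = $33,971.49


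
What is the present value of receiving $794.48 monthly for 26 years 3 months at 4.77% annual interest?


Present value of an ordinary annuity: PV = PMT × (1 − (1 + r)^(−n)) / r
Monthly rate r = 0.0477/12 = 0.003975, n = 315
PV = $794.48 × (1 − (1 + 0.0477/12)^(−315)) / (0.0477/12)
PV = $794.48 × 179.469911
PV = $142,585.25

PV = PMT × (1-(1+r)^(-n))/r = $142,585.25


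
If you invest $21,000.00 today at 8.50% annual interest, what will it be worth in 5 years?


Future value formula: FV = PV × (1 + r)^t
FV = $21,000.00 × (1 + 0.085)^5
FV = $21,000.00 × 1.5036567
FV = $31,576.79

FV = PV × (1 + r)^t = $31,576.79


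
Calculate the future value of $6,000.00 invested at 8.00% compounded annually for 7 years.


Compound interest formula: A = P(1 + r/n)^(nt)
A = $6,000.00 × (1 + 0.08/1)^(1 × 7)
Growth factor: (1 + 0.08/1)^7 = 1.7138243
A = $6,000.00 × 1.7138243
A = $10,282.95

A = P(1 + r/n)^(nt) = $10,282.95


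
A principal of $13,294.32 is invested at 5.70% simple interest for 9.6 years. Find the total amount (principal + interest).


Total amount formula: A = P(1 + rt) = P + P·r·t
Interest: I = P × r × t = $13,294.32 × 0.057 × 9.6 = $7,274.65
A = P + I = $13,294.32 + $7,274.65 = $20,568.97

A = P + I = P(1 + rt) = $20,568.97


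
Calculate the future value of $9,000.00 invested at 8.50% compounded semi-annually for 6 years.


Compound interest formula: A = P(1 + r/n)^(nt)
A = $9,000.00 × (1 + 0.085/2)^(2 × 6)
Growth factor: (1 + 0.085/2)^12 = 1.647831
A = $9,000.00 × 1.647831
A = $14,830.48

A = P(1 + r/n)^(nt) = $14,830.48


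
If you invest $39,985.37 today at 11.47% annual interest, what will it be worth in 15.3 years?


Future value formula: FV = PV × (1 + r)^t
FV = $39,985.37 × (1 + 0.1147)^15.3
FV = $39,985.37 × 5.2664434
FV = $210,580.69

FV = PV × (1 + r)^t = $210,580.69


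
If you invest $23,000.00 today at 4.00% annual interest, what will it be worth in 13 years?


Future value formula: FV = PV × (1 + r)^t
FV = $23,000.00 × (1 + 0.04)^13
FV = $23,000.00 × 1.6650735
FV = $38,296.69

FV = PV × (1 + r)^t = $38,296.69


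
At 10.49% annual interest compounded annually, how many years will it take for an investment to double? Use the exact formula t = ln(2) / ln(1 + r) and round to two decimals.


Doubling condition: (1 + r)^t = 2
Take ln of both sides: t × ln(1 + r) = ln(2)
t = ln(2) / ln(1 + r)
t = 0.693147 / 0.099755
t = 6.95

t = ln(2) / ln(1 + r) = 6.95 years


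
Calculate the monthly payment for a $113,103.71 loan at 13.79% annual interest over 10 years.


Loan payment formula: PMT = PV × r / (1 − (1 + r)^(−n))
Monthly rate r = 0.1379/12 ≈ 0.01149167, n = 120 months
Denominator: 1 − (1 + 0.1379/12)^(−120) = 0.746182
PMT = $113,103.71 × (0.1379/12) / 0.746182
PMT = $1,741.87 per month

PMT = PV × r / (1-(1+r)^(-n)) = $1,741.87/month


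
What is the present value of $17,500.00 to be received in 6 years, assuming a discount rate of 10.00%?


Present value formula: PV = FV / (1 + r)^t
PV = $17,500.00 / (1 + 0.1)^6
PV = $17,500.00 / 1.771561
PV = $9,878.29

PV = FV / (1 + r)^t = $9,878.29


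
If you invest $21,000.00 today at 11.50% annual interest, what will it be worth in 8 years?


Future value formula: FV = PV × (1 + r)^t
FV = $21,000.00 × (1 + 0.115)^8
FV = $21,000.00 × 2.3889053
FV = $50,167.01

FV = PV × (1 + r)^t = $50,167.01


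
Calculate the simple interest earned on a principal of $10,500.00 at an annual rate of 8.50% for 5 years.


Simple interest formula: I = P × r × t
I = $10,500.00 × 0.085 × 5
I = $4,462.50

I = P × r × t = $4,462.50


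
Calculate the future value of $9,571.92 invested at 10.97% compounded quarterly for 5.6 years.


Compound interest formula: A = P(1 + r/n)^(nt)
A = $9,571.92 × (1 + 0.1097/4)^(4 × 5.6)
Growth factor: (1 + 0.1097/4)^22.4 = 1.8331706
A = $9,571.92 × 1.8331706
A = $17,546.96

A = P(1 + r/n)^(nt) = $17,546.96


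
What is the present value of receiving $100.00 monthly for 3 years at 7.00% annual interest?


Present value of an ordinary annuity: PV = PMT × (1 − (1 + r)^(−n)) / r
Monthly rate r = 0.07/12 ≈ 0.00583333, n = 36
PV = $100.00 × (1 − (1 + 0.07/12)^(−36)) / (0.07/12)
PV = $100.00 × 32.386464
PV = $3,238.65

PV = PMT × (1-(1+r)^(-n))/r = $3,238.65


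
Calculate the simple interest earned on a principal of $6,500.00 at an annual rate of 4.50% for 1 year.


Simple interest formula: I = P × r × t
I = $6,500.00 × 0.045 × 1
I = $292.50

I = P × r × t = $292.50


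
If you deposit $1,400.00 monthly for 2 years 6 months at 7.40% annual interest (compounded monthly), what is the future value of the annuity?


Future value of an ordinary annuity: FV = PMT × ((1 + r)^n − 1) / r
Monthly rate r = 0.074/12 ≈ 0.00616667, n = 30
FV = $1,400.00 × ((1 + 0.074/12)^30 − 1) / (0.074/12)
FV = $1,400.00 × 32.843531
FV = $45,980.94

FV = PMT × ((1+r)^n - 1)/r = $45,980.94


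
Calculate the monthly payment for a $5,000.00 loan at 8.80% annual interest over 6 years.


Loan payment formula: PMT = PV × r / (1 − (1 + r)^(−n))
Monthly rate r = 0.088/12 ≈ 0.00733333, n = 72 months
Denominator: 1 − (1 + 0.088/12)^(−72) = 0.409079
PMT = $5,000.00 × (0.088/12) / 0.409079
PMT = $89.63 per month

PMT = PV × r / (1-(1+r)^(-n)) = $89.63/month


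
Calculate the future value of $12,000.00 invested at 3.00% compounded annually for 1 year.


Compound interest formula: A = P(1 + r/n)^(nt)
A = $12,000.00 × (1 + 0.03/1)^(1 × 1)
Growth factor: (1 + 0.03/1)^1 = 1.030000
A = $12,000.00 × 1.030000
A = $12,360.00

A = P(1 + r/n)^(nt) = $12,360.00


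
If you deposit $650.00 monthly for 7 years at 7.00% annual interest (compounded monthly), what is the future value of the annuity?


Future value of an ordinary annuity: FV = PMT × ((1 + r)^n − 1) / r
Monthly rate r = 0.07/12 ≈ 0.00583333, n = 84
FV = $650.00 × ((1 + 0.07/12)^84 − 1) / (0.07/12)
FV = $650.00 × 107.998981
FV = $70,199.34

FV = PMT × ((1+r)^n - 1)/r = $70,199.34


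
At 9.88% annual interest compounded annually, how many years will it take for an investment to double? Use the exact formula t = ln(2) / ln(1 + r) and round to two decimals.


Doubling condition: (1 + r)^t = 2
Take ln of both sides: t × ln(1 + r) = ln(2)
t = ln(2) / ln(1 + r)
t = 0.693147 / 0.094219
t = 7.36

t = ln(2) / ln(1 + r) = 7.36 years


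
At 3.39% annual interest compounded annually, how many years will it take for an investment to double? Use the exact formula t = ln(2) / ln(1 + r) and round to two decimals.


Doubling condition: (1 + r)^t = 2
Take ln of both sides: t × ln(1 + r) = ln(2)
t = ln(2) / ln(1 + r)
t = 0.693147 / 0.033338
t = 20.79

t = ln(2) / ln(1 + r) = 20.79 years


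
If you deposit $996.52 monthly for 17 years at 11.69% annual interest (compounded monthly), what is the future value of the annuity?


Future value of an ordinary annuity: FV = PMT × ((1 + r)^n − 1) / r
Monthly rate r = 0.1169/12 ≈ 0.00974167, n = 204
FV = $996.52 × ((1 + 0.1169/12)^204 − 1) / (0.1169/12)
FV = $996.52 × 639.108103
FV = $636,884.01

FV = PMT × ((1+r)^n - 1)/r = $636,884.01


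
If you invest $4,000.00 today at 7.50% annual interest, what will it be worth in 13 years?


Future value formula: FV = PV × (1 + r)^t
FV = $4,000.00 × (1 + 0.075)^13
FV = $4,000.00 × 2.560413
FV = $10,241.65

FV = PV × (1 + r)^t = $10,241.65


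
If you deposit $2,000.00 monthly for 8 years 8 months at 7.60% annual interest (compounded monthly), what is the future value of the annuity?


Future value of an ordinary annuity: FV = PMT × ((1 + r)^n − 1) / r
Monthly rate r = 0.076/12 ≈ 0.00633333, n = 104
FV = $2,000.00 × ((1 + 0.076/12)^104 − 1) / (0.076/12)
FV = $2,000.00 × 146.558725
FV = $293,117.45

FV = PMT × ((1+r)^n - 1)/r = $293,117.45


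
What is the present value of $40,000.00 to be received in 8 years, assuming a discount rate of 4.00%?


Present value formula: PV = FV / (1 + r)^t
PV = $40,000.00 / (1 + 0.04)^8
PV = $40,000.00 / 1.368569
PV = $29,227.61

PV = FV / (1 + r)^t = $29,227.61


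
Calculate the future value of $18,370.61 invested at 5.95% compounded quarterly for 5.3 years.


Compound interest formula: A = P(1 + r/n)^(nt)
A = $18,370.61 × (1 + 0.0595/4)^(4 × 5.3)
Growth factor: (1 + 0.0595/4)^21.2 = 1.3675593
A = $18,370.61 × 1.3675593
A = $25,122.90

A = P(1 + r/n)^(nt) = $25,122.90


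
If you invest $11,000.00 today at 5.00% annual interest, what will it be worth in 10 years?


Future value formula: FV = PV × (1 + r)^t
FV = $11,000.00 × (1 + 0.05)^10
FV = $11,000.00 × 1.6288946
FV = $17,917.84

FV = PV × (1 + r)^t = $17,917.84


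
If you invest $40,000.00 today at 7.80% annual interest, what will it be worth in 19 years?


Future value formula: FV = PV × (1 + r)^t
FV = $40,000.00 × (1 + 0.078)^19
FV = $40,000.00 × 4.1663568
FV = $166,654.27

FV = PV × (1 + r)^t = $166,654.27


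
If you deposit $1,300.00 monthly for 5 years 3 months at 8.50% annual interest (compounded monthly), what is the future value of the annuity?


Future value of an ordinary annuity: FV = PMT × ((1 + r)^n − 1) / r
Monthly rate r = 0.085/12 ≈ 0.00708333, n = 63
FV = $1,300.00 × ((1 + 0.085/12)^63 − 1) / (0.085/12)
FV = $1,300.00 × 79.056871
FV = $102,773.93

FV = PMT × ((1+r)^n - 1)/r = $102,773.93


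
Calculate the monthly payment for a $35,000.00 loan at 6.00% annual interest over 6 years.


Loan payment formula: PMT = PV × r / (1 − (1 + r)^(−n))
Monthly rate r = 0.06/12 = 0.005, n = 72 months
Denominator: 1 − (1 + 0.06/12)^(−72) = 0.301698
PMT = $35,000.00 × (0.06/12) / 0.301698
PMT = $580.05 per month

PMT = PV × r / (1-(1+r)^(-n)) = $580.05/month


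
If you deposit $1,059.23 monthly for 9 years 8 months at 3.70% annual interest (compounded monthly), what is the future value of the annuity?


Future value of an ordinary annuity: FV = PMT × ((1 + r)^n − 1) / r
Monthly rate r = 0.037/12 ≈ 0.00308333, n = 116
FV = $1,059.23 × ((1 + 0.037/12)^116 − 1) / (0.037/12)
FV = $1,059.23 × 139.200717
FV = $147,445.58

FV = PMT × ((1+r)^n - 1)/r = $147,445.58


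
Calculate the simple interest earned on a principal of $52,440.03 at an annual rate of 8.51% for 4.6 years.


Simple interest formula: I = P × r × t
I = $52,440.03 × 0.0851 × 4.6
I = $20,528.17

I = P × r × t = $20,528.17


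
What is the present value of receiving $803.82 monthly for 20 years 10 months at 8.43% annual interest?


Present value of an ordinary annuity: PV = PMT × (1 − (1 + r)^(−n)) / r
Monthly rate r = 0.0843/12 = 0.007025, n = 250
PV = $803.82 × (1 − (1 + 0.0843/12)^(−250)) / (0.0843/12)
PV = $803.82 × 117.614969
PV = $94,541.26

PV = PMT × (1-(1+r)^(-n))/r = $94,541.26


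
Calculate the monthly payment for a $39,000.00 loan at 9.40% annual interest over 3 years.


Loan payment formula: PMT = PV × r / (1 − (1 + r)^(−n))
Monthly rate r = 0.094/12 ≈ 0.00783333, n = 36 months
Denominator: 1 − (1 + 0.094/12)^(−36) = 0.244897
PMT = $39,000.00 × (0.094/12) / 0.244897
PMT = $1,247.46 per month

PMT = PV × r / (1-(1+r)^(-n)) = $1,247.46/month


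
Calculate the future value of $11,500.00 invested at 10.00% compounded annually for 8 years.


Compound interest formula: A = P(1 + r/n)^(nt)
A = $11,500.00 × (1 + 0.1/1)^(1 × 8)
Growth factor: (1 + 0.1/1)^8 = 2.143589
A = $11,500.00 × 2.143589
A = $24,651.27

A = P(1 + r/n)^(nt) = $24,651.27


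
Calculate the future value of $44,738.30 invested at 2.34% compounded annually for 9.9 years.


Compound interest formula: A = P(1 + r/n)^(nt)
A = $44,738.30 × (1 + 0.0234/1)^(1 × 9.9)
Growth factor: (1 + 0.0234/1)^9.9 = 1.257331
A = $44,738.30 × 1.257331
A = $56,250.85

A = P(1 + r/n)^(nt) = $56,250.85


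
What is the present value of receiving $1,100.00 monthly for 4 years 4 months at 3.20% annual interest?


Present value of an ordinary annuity: PV = PMT × (1 − (1 + r)^(−n)) / r
Monthly rate r = 0.032/12 ≈ 0.00266667, n = 52
PV = $1,100.00 × (1 − (1 + 0.032/12)^(−52)) / (0.032/12)
PV = $1,100.00 × 48.495438
PV = $53,344.98

PV = PMT × (1-(1+r)^(-n))/r = $53,344.98


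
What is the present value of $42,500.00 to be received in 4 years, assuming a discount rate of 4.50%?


Present value formula: PV = FV / (1 + r)^t
PV = $42,500.00 / (1 + 0.045)^4
PV = $42,500.00 / 1.1925186
PV = $35,638.86

PV = FV / (1 + r)^t = $35,638.86


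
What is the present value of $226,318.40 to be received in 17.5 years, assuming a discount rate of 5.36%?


Present value formula: PV = FV / (1 + r)^t
PV = $226,318.40 / (1 + 0.0536)^17.5
PV = $226,318.40 / 2.49359452
PV = $90,759.90

PV = FV / (1 + r)^t = $90,759.90


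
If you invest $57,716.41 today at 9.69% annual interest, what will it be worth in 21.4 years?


Future value formula: FV = PV × (1 + r)^t
FV = $57,716.41 × (1 + 0.0969)^21.4
FV = $57,716.41 × 7.2372668
FV = $417,709.06

FV = PV × (1 + r)^t = $417,709.06


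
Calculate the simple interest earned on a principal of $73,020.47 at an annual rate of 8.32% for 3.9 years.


Simple interest formula: I = P × r × t
I = $73,020.47 × 0.0832 × 3.9
I = $23,693.68

I = P × r × t = $23,693.68


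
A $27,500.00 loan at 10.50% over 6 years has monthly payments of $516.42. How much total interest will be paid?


Total paid over the life of the loan = PMT × n.
Total paid = $516.42 × 72 = $37,182.24
Total interest = total paid − principal = $37,182.24 − $27,500.00 = $9,682.24

Total interest = (PMT × n) - PV = $9,682.24


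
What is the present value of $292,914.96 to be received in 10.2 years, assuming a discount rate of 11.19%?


Present value formula: PV = FV / (1 + r)^t
PV = $292,914.96 / (1 + 0.1119)^10.2
PV = $292,914.96 / 2.950329
PV = $99,282.13

PV = FV / (1 + r)^t = $99,282.13


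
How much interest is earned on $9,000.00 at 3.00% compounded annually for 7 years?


Compound interest earned = final amount − principal.
A = P(1 + r/n)^(nt) = $9,000.00 × (1 + 0.03/1)^(1 × 7) = $11,068.86
Interest = A − P = $11,068.86 − $9,000.00 = $2,068.86

Interest = A - P = $2,068.86


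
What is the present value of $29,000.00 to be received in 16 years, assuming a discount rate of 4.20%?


Present value formula: PV = FV / (1 + r)^t
PV = $29,000.00 / (1 + 0.042)^16
PV = $29,000.00 / 1.931450
PV = $15,014.63

PV = FV / (1 + r)^t = $15,014.63


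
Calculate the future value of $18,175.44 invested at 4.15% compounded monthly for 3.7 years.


Compound interest formula: A = P(1 + r/n)^(nt)
A = $18,175.44 × (1 + 0.0415/12)^(12 × 3.7)
Growth factor: (1 + 0.0415/12)^44.4 = 1.165657
A = $18,175.44 × 1.165657
A = $21,186.33

A = P(1 + r/n)^(nt) = $21,186.33


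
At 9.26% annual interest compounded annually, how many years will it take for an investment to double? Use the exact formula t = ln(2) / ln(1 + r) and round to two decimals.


Doubling condition: (1 + r)^t = 2
Take ln of both sides: t × ln(1 + r) = ln(2)
t = ln(2) / ln(1 + r)
t = 0.693147 / 0.088560
t = 7.83

t = ln(2) / ln(1 + r) = 7.83 years
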